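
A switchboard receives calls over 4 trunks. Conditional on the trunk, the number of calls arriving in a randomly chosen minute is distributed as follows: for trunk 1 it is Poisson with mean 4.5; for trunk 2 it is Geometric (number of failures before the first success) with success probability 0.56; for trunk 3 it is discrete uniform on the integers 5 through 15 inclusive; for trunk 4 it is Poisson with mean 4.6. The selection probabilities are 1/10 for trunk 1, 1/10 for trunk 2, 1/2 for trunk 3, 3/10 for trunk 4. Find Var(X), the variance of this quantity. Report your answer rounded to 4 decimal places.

Per component, 1: μ=4.5, E[X²]=24.75; 2: μ=0.785714, E[X²]=2.02041; 3: μ=10, E[X²]=110; 4: μ=4.6, E[X²]=25.76.
E[X] = 0.1·4.5 + 0.1·0.785714 + 0.5·10 + 0.3·4.6 = 6.90857.
E[X²] = 0.1·24.75 + 0.1·2.02041 + 0.5·110 + 0.3·25.76 = 65.405.
Var(X) = E[X²] − (E[X])² = 65.405 − 47.7284 = 17.6767.

17.6767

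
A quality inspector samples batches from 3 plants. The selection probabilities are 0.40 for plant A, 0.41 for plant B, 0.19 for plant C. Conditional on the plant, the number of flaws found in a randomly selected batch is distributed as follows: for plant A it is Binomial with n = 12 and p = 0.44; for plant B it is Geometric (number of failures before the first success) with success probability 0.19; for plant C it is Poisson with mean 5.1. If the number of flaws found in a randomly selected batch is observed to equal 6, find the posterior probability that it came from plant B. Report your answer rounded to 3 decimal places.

0.165

Likelihoods P(X=6 | ·): A: 0.206784; B: 0.0536616; C: 0.149.
Posterior ∝ prior × likelihood. Numerator for B: 0.41·0.0536616 = 0.0220013.
Normalizing constant: 0.4·0.206784 + 0.41·0.0536616 + 0.19·0.149 = 0.133025.
P(B | observation) = 0.0220013 / 0.133025 = 0.165392.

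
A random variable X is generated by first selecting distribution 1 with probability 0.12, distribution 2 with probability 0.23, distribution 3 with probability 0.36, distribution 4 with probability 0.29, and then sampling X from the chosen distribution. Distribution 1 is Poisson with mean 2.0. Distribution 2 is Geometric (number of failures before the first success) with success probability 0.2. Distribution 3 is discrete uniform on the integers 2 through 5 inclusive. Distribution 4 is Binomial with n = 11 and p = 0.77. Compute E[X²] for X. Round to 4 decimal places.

35.2298

For each component E[X²] = Var + (mean)², giving 1: 6; 2: 36; 3: 13.5; 4: 73.689.
Overall E[X²] = 0.12·6 + 0.23·36 + 0.36·13.5 + 0.29·73.689 = 35.2298.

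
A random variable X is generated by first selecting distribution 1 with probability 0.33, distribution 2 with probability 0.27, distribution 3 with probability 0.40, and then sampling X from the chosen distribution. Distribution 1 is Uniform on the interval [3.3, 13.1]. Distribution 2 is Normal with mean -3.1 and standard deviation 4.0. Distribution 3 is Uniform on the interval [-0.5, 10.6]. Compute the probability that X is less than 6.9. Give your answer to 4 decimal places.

0.6562

Conditional on each component, P(X < 6.9): 1: 0.367347; 2: 0.99379; 3: 0.666667.
By total probability, P(X < 6.9) = 0.33·0.367347 + 0.27·0.99379 + 0.4·0.666667 = 0.656215.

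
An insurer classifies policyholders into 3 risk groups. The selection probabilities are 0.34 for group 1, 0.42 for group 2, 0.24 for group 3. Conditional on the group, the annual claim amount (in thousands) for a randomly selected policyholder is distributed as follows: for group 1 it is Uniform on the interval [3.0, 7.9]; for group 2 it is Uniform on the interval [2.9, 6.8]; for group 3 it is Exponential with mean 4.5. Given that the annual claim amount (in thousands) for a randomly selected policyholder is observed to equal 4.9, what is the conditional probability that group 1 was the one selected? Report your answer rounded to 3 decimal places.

0.356

Likelihoods f(4.9 | ·): 1: 0.204082; 2: 0.25641; 3: 0.0747978.
Posterior ∝ prior × likelihood. Numerator for 1: 0.34·0.204082 = 0.0693878.
Normalizing constant: 0.34·0.204082 + 0.42·0.25641 + 0.24·0.0747978 = 0.195032.
P(1 | observation) = 0.0693878 / 0.195032 = 0.355777.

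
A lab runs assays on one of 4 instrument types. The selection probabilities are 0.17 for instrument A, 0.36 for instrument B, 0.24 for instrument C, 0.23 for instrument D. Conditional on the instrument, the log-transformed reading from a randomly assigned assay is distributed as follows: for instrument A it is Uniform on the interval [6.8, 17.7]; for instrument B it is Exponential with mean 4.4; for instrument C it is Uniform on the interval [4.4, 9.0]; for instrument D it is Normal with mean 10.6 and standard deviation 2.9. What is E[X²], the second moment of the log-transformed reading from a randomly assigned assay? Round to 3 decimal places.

80.107

For each component E[X²] = Var + (mean)², giving A: 159.963; B: 38.72; C: 46.6533; D: 120.77.
Overall E[X²] = 0.17·159.963 + 0.36·38.72 + 0.24·46.6533 + 0.23·120.77 = 80.1069.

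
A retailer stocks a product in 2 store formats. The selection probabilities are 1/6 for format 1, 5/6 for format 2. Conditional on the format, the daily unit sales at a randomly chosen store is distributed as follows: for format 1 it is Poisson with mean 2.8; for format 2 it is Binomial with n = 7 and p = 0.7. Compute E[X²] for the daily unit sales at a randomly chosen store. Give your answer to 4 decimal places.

For each component E[X²] = Var + (mean)², giving 1: 10.64; 2: 25.48.
Overall E[X²] = 0.166667·10.64 + 0.833333·25.48 = 23.0067.

23.0067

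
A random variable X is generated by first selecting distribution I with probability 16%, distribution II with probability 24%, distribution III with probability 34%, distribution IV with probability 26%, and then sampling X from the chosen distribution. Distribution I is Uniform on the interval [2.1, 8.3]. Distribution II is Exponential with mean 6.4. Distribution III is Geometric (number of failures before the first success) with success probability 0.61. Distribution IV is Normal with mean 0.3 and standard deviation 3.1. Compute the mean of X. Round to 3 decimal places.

2.663

Component means — I: 5.2; II: 6.4; III: 0.639344; IV: 0.3.
E[X] = 0.16·5.2 + 0.24·6.4 + 0.34·0.639344 + 0.26·0.3 = 2.66338.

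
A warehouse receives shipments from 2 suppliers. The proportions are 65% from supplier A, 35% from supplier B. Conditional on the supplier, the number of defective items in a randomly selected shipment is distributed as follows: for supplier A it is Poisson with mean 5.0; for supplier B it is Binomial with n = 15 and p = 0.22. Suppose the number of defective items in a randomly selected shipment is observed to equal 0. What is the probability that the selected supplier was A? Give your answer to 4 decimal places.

0.3421

Likelihoods P(X=0 | ·): A: 0.00673795; B: 0.0240668.
Posterior ∝ prior × likelihood. Numerator for A: 0.65·0.00673795 = 0.00437967.
Normalizing constant: 0.65·0.00673795 + 0.35·0.0240668 = 0.0128031.
P(A | observation) = 0.00437967 / 0.0128031 = 0.34208.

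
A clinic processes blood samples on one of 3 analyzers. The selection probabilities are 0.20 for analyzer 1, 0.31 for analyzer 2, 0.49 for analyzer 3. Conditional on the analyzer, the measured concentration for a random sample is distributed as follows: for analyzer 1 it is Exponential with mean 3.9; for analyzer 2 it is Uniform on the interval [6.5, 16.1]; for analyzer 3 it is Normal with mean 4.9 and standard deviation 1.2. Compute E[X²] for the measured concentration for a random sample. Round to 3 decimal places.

For each component E[X²] = Var + (mean)², giving 1: 30.42; 2: 135.37; 3: 25.45.
Overall E[X²] = 0.2·30.42 + 0.31·135.37 + 0.49·25.45 = 60.5192.

60.519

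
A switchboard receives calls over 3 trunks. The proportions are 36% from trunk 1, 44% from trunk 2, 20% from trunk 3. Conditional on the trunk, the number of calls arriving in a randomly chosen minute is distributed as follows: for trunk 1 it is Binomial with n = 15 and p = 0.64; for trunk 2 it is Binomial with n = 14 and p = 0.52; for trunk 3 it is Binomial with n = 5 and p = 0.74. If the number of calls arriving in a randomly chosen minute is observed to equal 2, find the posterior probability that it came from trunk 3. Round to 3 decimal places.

Likelihoods P(X=2 | ·): 1: 7.33638e-05; 2: 0.00368081; 3: 0.0962462.
Posterior ∝ prior × likelihood. Numerator for 3: 0.2·0.0962462 = 0.0192492.
Normalizing constant: 0.36·7.33638e-05 + 0.44·0.00368081 + 0.2·0.0962462 = 0.0208952.
P(3 | observation) = 0.0192492 / 0.0208952 = 0.921228.

0.921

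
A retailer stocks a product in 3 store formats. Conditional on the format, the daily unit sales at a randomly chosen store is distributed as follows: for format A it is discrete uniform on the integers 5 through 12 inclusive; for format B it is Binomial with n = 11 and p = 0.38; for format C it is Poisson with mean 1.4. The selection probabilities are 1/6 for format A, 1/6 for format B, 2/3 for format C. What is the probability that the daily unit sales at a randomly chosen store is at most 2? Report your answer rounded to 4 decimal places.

Conditional on each format, P(X ≤ 2): A: 0; B: 0.147798; C: 0.833498.
By total probability, P(X ≤ 2) = 0.166667·0 + 0.166667·0.147798 + 0.666667·0.833498 = 0.580298.

0.5803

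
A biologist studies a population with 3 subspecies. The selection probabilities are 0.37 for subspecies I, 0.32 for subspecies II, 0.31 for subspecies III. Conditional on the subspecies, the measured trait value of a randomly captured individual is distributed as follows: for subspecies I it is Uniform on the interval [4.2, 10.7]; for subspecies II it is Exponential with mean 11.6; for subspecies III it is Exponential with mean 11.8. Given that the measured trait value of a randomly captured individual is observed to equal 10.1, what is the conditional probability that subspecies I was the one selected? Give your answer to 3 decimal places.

Likelihoods f(10.1 | ·): I: 0.153846; II: 0.0360916; III: 0.0360074.
Posterior ∝ prior × likelihood. Numerator for I: 0.37·0.153846 = 0.0569231.
Normalizing constant: 0.37·0.153846 + 0.32·0.0360916 + 0.31·0.0360074 = 0.0796347.
P(I | observation) = 0.0569231 / 0.0796347 = 0.714803.

0.715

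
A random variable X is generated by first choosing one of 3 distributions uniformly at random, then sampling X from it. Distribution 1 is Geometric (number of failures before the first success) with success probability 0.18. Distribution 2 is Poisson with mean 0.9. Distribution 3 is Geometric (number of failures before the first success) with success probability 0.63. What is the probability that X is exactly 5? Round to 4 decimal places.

0.0244

Conditional on each component, P(X = 5): 1: 0.0667332; 2: 0.00200063; 3: 0.00436867.
By total probability, P(X = 5) = 0.333333·0.0667332 + 0.333333·0.00200063 + 0.333333·0.00436867 = 0.0243675.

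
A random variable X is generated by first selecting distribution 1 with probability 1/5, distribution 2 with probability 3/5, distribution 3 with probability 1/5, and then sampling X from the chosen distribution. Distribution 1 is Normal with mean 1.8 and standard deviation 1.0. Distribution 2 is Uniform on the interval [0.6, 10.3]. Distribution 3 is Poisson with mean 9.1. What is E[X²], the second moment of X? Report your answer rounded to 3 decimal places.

For each component E[X²] = Var + (mean)², giving 1: 4.24; 2: 37.5433; 3: 91.91.
Overall E[X²] = 0.2·4.24 + 0.6·37.5433 + 0.2·91.91 = 41.756.

41.756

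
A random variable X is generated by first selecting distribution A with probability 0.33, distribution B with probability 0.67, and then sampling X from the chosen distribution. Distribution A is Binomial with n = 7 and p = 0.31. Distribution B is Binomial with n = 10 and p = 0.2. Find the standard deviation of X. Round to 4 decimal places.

1.2540

Per component, A: μ=2.17, E[X²]=6.2062; B: μ=2, E[X²]=5.6.
E[X] = 0.33·2.17 + 0.67·2 = 2.0561.
E[X²] = 0.33·6.2062 + 0.67·5.6 = 5.80005.
Var(X) = E[X²] − (E[X])² = 5.80005 − 4.22755 = 1.5725.
SD(X) = √1.5725 = 1.25399.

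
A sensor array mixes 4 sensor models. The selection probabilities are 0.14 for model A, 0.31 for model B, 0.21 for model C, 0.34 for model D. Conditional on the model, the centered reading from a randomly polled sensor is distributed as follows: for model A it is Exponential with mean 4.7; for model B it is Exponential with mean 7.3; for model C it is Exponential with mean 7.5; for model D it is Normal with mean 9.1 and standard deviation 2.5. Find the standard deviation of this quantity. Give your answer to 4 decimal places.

Per component, A: μ=4.7, E[X²]=44.18; B: μ=7.3, E[X²]=106.58; C: μ=7.5, E[X²]=112.5; D: μ=9.1, E[X²]=89.06.
E[X] = 0.14·4.7 + 0.31·7.3 + 0.21·7.5 + 0.34·9.1 = 7.59.
E[X²] = 0.14·44.18 + 0.31·106.58 + 0.21·112.5 + 0.34·89.06 = 93.1304.
Var(X) = E[X²] − (E[X])² = 93.1304 − 57.6081 = 35.5223.
SD(X) = √35.5223 = 5.96006.

5.9601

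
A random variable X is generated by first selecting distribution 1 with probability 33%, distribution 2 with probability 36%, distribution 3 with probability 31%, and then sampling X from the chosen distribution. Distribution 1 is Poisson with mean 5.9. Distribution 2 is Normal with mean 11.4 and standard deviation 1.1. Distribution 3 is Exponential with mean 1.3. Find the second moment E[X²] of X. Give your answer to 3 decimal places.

61.703

For each component E[X²] = Var + (mean)², giving 1: 40.71; 2: 131.17; 3: 3.38.
Overall E[X²] = 0.33·40.71 + 0.36·131.17 + 0.31·3.38 = 61.7033.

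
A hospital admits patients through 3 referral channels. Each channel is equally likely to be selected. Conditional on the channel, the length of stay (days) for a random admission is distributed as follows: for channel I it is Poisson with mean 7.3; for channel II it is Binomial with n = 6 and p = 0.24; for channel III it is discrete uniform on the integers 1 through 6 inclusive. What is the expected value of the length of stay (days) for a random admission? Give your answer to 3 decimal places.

Component means — I: 7.3; II: 1.44; III: 3.5.
E[X] = 0.333333·7.3 + 0.333333·1.44 + 0.333333·3.5 = 4.08.

4.080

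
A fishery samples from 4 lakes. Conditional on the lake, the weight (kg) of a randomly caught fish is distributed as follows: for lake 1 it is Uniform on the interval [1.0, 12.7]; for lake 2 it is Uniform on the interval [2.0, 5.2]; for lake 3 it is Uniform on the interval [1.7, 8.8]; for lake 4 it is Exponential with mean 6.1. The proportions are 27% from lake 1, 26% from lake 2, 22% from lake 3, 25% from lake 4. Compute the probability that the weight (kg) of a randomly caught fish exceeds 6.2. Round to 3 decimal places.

0.321

Conditional on each lake, P(X > 6.2): 1: 0.555556; 2: 0; 3: 0.366197; 4: 0.361898.
By total probability, P(X > 6.2) = 0.27·0.555556 + 0.26·0 + 0.22·0.366197 + 0.25·0.361898 = 0.321038.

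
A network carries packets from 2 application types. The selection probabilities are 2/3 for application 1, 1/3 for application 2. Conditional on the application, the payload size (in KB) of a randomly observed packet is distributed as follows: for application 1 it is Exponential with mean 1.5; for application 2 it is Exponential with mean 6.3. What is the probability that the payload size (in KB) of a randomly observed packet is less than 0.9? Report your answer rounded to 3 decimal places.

Conditional on each application, P(X < 0.9): 1: 0.451188; 2: 0.133122.
By total probability, P(X < 0.9) = 0.666667·0.451188 + 0.333333·0.133122 = 0.345166.

0.345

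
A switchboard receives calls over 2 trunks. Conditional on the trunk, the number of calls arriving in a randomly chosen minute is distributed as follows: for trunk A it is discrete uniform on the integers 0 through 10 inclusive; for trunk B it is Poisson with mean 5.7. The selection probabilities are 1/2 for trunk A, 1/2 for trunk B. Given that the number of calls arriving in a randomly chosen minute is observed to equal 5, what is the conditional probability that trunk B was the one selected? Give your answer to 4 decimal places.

Likelihoods P(X=5 | ·): A: 0.0909091; B: 0.16777.
Posterior ∝ prior × likelihood. Numerator for B: 0.5·0.16777 = 0.083885.
Normalizing constant: 0.5·0.0909091 + 0.5·0.16777 = 0.12934.
P(B | observation) = 0.083885 / 0.12934 = 0.648564.

0.6486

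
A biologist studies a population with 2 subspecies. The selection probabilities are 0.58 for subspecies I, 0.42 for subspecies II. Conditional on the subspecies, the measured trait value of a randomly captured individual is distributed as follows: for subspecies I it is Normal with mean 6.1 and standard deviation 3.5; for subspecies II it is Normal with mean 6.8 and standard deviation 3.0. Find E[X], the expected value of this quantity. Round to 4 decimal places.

6.3940

Component means — I: 6.1; II: 6.8.
E[X] = 0.58·6.1 + 0.42·6.8 = 6.394.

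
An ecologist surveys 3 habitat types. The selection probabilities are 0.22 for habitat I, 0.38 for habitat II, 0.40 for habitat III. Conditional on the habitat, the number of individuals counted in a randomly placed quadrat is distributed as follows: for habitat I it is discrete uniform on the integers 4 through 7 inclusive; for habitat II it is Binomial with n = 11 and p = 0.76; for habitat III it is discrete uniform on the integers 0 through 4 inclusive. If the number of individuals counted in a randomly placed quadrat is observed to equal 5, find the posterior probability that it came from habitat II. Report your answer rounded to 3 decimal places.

0.134

Likelihoods P(X=5 | ·): I: 0.25; II: 0.022386; III: 0.
Posterior ∝ prior × likelihood. Numerator for II: 0.38·0.022386 = 0.0085067.
Normalizing constant: 0.22·0.25 + 0.38·0.022386 + 0.4·0 = 0.0635067.
P(II | observation) = 0.0085067 / 0.0635067 = 0.13395.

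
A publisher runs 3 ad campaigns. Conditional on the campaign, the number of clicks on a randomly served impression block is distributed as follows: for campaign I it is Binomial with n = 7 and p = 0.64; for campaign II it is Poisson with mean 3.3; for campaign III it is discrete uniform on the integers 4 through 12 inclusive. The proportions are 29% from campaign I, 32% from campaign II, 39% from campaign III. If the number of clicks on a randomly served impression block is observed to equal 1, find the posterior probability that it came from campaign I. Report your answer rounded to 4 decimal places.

0.0677

Likelihoods P(X=1 | ·): I: 0.00975198; II: 0.121714; III: 0.
Posterior ∝ prior × likelihood. Numerator for I: 0.29·0.00975198 = 0.00282808.
Normalizing constant: 0.29·0.00975198 + 0.32·0.121714 + 0.39·0 = 0.0417767.
P(I | observation) = 0.00282808 / 0.0417767 = 0.067695.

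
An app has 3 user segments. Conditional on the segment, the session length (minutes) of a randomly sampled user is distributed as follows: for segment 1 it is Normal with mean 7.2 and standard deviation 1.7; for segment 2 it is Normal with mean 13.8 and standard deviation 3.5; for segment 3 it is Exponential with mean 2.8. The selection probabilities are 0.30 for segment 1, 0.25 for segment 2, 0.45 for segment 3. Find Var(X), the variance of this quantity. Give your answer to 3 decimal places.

Per component, 1: μ=7.2, E[X²]=54.73; 2: μ=13.8, E[X²]=202.69; 3: μ=2.8, E[X²]=15.68.
E[X] = 0.3·7.2 + 0.25·13.8 + 0.45·2.8 = 6.87.
E[X²] = 0.3·54.73 + 0.25·202.69 + 0.45·15.68 = 74.1475.
Var(X) = E[X²] − (E[X])² = 74.1475 − 47.1969 = 26.9506.

26.951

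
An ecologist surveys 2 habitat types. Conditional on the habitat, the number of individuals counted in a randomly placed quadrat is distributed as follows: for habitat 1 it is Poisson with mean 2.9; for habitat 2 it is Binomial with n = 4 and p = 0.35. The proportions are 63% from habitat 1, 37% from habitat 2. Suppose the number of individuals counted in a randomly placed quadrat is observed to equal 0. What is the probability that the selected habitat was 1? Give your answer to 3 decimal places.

0.344

Likelihoods P(X=0 | ·): 1: 0.0550232; 2: 0.178506.
Posterior ∝ prior × likelihood. Numerator for 1: 0.63·0.0550232 = 0.0346646.
Normalizing constant: 0.63·0.0550232 + 0.37·0.178506 = 0.100712.
P(1 | observation) = 0.0346646 / 0.100712 = 0.344196.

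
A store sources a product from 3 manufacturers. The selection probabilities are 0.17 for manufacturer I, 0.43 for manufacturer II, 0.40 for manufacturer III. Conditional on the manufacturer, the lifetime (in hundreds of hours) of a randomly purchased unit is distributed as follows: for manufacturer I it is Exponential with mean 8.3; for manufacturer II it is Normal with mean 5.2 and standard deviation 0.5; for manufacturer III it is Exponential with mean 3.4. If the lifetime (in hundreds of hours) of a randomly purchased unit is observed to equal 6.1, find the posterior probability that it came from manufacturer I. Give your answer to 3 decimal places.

Likelihoods f(6.1 | ·): I: 0.0577752; II: 0.1579; III: 0.0489041.
Posterior ∝ prior × likelihood. Numerator for I: 0.17·0.0577752 = 0.00982179.
Normalizing constant: 0.17·0.0577752 + 0.43·0.1579 + 0.4·0.0489041 = 0.0972806.
P(I | observation) = 0.00982179 / 0.0972806 = 0.100963.

0.101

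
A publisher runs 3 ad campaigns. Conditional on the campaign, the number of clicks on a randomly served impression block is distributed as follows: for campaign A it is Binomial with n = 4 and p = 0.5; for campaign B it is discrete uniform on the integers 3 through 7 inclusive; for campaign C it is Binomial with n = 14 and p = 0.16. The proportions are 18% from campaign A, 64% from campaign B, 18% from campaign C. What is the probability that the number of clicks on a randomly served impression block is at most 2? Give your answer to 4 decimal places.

0.2330

Conditional on each campaign, P(X ≤ 2): A: 0.6875; B: 0; C: 0.606784.
By total probability, P(X ≤ 2) = 0.18·0.6875 + 0.64·0 + 0.18·0.606784 = 0.232971.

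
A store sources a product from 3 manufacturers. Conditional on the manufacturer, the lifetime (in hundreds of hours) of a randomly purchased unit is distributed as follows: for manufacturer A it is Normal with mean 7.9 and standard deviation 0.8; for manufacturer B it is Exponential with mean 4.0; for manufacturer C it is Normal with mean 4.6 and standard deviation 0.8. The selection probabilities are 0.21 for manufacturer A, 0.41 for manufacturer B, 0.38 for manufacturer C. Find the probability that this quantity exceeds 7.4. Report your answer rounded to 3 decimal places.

Conditional on each manufacturer, P(X > 7.4): A: 0.734014; B: 0.157237; C: 0.000232629.
By total probability, P(X > 7.4) = 0.21·0.734014 + 0.41·0.157237 + 0.38·0.000232629 = 0.218699.

0.219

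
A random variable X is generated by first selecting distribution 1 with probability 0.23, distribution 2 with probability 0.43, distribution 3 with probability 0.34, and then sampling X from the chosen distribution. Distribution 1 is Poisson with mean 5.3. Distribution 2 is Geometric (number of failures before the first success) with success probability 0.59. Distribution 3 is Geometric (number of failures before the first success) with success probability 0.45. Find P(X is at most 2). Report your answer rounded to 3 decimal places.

Conditional on each component, P(X ≤ 2): 1: 0.101554; 2: 0.931079; 3: 0.833625.
By total probability, P(X ≤ 2) = 0.23·0.101554 + 0.43·0.931079 + 0.34·0.833625 = 0.707154.

0.707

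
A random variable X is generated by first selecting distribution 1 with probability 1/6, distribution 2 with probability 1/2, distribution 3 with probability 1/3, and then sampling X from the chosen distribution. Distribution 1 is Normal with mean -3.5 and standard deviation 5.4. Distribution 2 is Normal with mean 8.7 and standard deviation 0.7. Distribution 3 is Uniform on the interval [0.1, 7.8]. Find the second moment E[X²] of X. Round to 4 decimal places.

For each component E[X²] = Var + (mean)², giving 1: 41.41; 2: 76.18; 3: 20.5433.
Overall E[X²] = 0.166667·41.41 + 0.5·76.18 + 0.333333·20.5433 = 51.8394.

51.8394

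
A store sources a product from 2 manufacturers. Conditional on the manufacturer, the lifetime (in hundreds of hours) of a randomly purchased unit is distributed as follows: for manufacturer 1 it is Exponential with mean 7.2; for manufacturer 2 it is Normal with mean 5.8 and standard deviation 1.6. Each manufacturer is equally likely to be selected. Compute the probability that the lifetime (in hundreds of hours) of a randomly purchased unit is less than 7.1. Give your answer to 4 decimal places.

0.7094

Conditional on each manufacturer, P(X < 7.1): 1: 0.626975; 2: 0.791748.
By total probability, P(X < 7.1) = 0.5·0.626975 + 0.5·0.791748 = 0.709362.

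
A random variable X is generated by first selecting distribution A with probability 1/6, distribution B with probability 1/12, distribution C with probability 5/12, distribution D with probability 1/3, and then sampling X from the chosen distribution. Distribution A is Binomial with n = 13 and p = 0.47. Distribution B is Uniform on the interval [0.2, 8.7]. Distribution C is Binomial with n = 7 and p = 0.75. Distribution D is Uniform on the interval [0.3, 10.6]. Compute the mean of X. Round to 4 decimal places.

5.3933

Component means — A: 6.11; B: 4.45; C: 5.25; D: 5.45.
E[X] = 0.166667·6.11 + 0.0833333·4.45 + 0.416667·5.25 + 0.333333·5.45 = 5.39333.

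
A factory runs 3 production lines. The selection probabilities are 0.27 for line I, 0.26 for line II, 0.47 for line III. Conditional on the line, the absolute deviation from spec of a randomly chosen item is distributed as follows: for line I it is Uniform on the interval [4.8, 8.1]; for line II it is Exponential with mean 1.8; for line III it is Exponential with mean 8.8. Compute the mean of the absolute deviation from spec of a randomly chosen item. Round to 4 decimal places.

6.3455

Component means — I: 6.45; II: 1.8; III: 8.8.
E[X] = 0.27·6.45 + 0.26·1.8 + 0.47·8.8 = 6.3455.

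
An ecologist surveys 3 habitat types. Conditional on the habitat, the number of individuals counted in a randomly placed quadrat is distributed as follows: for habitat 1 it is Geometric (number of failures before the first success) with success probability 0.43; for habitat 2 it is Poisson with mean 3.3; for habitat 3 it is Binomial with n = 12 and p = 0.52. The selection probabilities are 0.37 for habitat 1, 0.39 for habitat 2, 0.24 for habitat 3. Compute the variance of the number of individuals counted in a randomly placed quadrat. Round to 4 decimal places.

Per component, 1: μ=1.32558, E[X²]=4.83991; 2: μ=3.3, E[X²]=14.19; 3: μ=6.24, E[X²]=41.9328.
E[X] = 0.37·1.32558 + 0.39·3.3 + 0.24·6.24 = 3.27507.
E[X²] = 0.37·4.83991 + 0.39·14.19 + 0.24·41.9328 = 17.3887.
Var(X) = E[X²] − (E[X])² = 17.3887 − 10.7261 = 6.66269.

6.6627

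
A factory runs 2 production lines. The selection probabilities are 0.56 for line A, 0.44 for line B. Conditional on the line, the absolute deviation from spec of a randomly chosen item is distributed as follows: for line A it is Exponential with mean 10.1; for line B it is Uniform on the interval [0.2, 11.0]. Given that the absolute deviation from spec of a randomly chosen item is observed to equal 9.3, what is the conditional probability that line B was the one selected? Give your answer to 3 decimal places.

0.649

Likelihoods f(9.3 | ·): A: 0.0394261; B: 0.0925926.
Posterior ∝ prior × likelihood. Numerator for B: 0.44·0.0925926 = 0.0407407.
Normalizing constant: 0.56·0.0394261 + 0.44·0.0925926 = 0.0628194.
P(B | observation) = 0.0407407 / 0.0628194 = 0.648538.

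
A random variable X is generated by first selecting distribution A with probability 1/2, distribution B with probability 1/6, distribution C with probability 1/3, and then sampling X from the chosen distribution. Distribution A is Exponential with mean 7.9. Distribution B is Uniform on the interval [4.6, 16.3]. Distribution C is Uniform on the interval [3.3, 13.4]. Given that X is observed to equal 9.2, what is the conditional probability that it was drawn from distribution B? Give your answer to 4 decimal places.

0.2126

Likelihoods f(9.2 | ·): A: 0.0395014; B: 0.0854701; C: 0.0990099.
Posterior ∝ prior × likelihood. Numerator for B: 0.166667·0.0854701 = 0.014245.
Normalizing constant: 0.5·0.0395014 + 0.166667·0.0854701 + 0.333333·0.0990099 = 0.066999.
P(B | observation) = 0.014245 / 0.066999 = 0.212615.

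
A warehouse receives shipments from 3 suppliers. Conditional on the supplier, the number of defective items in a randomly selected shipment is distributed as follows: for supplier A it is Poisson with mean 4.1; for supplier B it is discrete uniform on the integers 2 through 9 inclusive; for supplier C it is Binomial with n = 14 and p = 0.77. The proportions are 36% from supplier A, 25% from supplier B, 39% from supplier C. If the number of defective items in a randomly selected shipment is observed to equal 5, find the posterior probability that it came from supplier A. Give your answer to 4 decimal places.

0.6455

Likelihoods P(X=5 | ·): A: 0.160004; B: 0.125; C: 0.000976041.
Posterior ∝ prior × likelihood. Numerator for A: 0.36·0.160004 = 0.0576014.
Normalizing constant: 0.36·0.160004 + 0.25·0.125 + 0.39·0.000976041 = 0.0892321.
P(A | observation) = 0.0576014 / 0.0892321 = 0.645524.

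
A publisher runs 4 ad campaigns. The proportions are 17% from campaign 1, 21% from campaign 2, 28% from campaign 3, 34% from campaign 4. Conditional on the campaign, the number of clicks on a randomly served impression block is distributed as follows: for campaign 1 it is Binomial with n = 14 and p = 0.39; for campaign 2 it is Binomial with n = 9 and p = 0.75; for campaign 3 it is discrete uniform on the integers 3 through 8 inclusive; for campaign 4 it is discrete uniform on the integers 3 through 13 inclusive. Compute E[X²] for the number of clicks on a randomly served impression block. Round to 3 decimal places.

50.003

For each component E[X²] = Var + (mean)², giving 1: 33.1422; 2: 47.25; 3: 33.1667; 4: 74.
Overall E[X²] = 0.17·33.1422 + 0.21·47.25 + 0.28·33.1667 + 0.34·74 = 50.0033.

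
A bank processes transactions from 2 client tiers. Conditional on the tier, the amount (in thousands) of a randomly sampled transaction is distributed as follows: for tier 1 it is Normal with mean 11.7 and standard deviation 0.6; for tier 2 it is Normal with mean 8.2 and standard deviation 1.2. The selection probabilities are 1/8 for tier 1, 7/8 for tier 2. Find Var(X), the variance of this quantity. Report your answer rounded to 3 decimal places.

2.645

Per component, 1: μ=11.7, E[X²]=137.25; 2: μ=8.2, E[X²]=68.68.
E[X] = 0.125·11.7 + 0.875·8.2 = 8.6375.
E[X²] = 0.125·137.25 + 0.875·68.68 = 77.2512.
Var(X) = E[X²] − (E[X])² = 77.2512 − 74.6064 = 2.64484.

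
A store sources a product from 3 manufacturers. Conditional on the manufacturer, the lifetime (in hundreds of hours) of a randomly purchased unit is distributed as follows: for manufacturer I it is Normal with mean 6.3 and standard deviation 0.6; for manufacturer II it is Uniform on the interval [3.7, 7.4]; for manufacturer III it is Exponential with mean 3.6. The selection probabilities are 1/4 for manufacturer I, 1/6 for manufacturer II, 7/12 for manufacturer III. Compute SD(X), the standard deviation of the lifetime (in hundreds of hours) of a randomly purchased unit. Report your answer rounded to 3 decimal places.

3.049

Per component, I: μ=6.3, E[X²]=40.05; II: μ=5.55, E[X²]=31.9433; III: μ=3.6, E[X²]=25.92.
E[X] = 0.25·6.3 + 0.166667·5.55 + 0.583333·3.6 = 4.6.
E[X²] = 0.25·40.05 + 0.166667·31.9433 + 0.583333·25.92 = 30.4564.
Var(X) = E[X²] − (E[X])² = 30.4564 − 21.16 = 9.29639.
SD(X) = √9.29639 = 3.049.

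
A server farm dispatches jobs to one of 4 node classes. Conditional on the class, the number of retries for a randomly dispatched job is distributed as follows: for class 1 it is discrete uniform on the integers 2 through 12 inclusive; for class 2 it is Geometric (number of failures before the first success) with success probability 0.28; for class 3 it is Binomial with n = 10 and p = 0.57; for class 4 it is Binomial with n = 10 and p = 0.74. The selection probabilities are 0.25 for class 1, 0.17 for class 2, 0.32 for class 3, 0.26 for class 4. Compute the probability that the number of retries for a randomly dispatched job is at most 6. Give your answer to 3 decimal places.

Conditional on each class, P(X ≤ 6): 1: 0.454545; 2: 0.899694; 3: 0.68984; 4: 0.247935.
By total probability, P(X ≤ 6) = 0.25·0.454545 + 0.17·0.899694 + 0.32·0.68984 + 0.26·0.247935 = 0.551796.

0.552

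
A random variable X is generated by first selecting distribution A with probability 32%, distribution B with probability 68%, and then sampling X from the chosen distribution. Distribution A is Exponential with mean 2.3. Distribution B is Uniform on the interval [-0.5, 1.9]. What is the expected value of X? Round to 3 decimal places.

1.212

Component means — A: 2.3; B: 0.7.
E[X] = 0.32·2.3 + 0.68·0.7 = 1.212.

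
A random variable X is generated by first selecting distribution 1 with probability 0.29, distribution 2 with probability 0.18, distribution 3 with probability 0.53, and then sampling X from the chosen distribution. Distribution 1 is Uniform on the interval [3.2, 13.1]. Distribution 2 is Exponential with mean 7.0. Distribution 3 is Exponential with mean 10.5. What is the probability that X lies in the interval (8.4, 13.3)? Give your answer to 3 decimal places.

Conditional on each component, P(8.4 < X < 13.3): 1: 0.474747; 2: 0.151626; 3: 0.16756.
By total probability, P(8.4 < X < 13.3) = 0.29·0.474747 + 0.18·0.151626 + 0.53·0.16756 = 0.253776.

0.254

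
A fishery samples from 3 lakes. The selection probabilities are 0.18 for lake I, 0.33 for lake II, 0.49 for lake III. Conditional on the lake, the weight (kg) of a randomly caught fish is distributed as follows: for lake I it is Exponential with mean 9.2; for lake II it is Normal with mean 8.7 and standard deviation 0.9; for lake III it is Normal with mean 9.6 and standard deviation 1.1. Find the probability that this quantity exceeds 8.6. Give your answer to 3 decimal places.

0.651

Conditional on each lake, P(X > 8.6): I: 0.392671; II: 0.544236; III: 0.818349.
By total probability, P(X > 8.6) = 0.18·0.392671 + 0.33·0.544236 + 0.49·0.818349 = 0.65127.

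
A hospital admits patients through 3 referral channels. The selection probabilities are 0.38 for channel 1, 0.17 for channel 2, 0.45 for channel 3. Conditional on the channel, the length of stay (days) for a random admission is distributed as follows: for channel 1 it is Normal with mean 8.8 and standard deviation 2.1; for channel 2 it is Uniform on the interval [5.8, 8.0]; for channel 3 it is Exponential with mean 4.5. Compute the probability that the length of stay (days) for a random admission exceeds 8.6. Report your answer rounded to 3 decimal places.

0.271

Conditional on each channel, P(X > 8.6): 1: 0.537937; 2: 0; 3: 0.147916.
By total probability, P(X > 8.6) = 0.38·0.537937 + 0.17·0 + 0.45·0.147916 = 0.270978.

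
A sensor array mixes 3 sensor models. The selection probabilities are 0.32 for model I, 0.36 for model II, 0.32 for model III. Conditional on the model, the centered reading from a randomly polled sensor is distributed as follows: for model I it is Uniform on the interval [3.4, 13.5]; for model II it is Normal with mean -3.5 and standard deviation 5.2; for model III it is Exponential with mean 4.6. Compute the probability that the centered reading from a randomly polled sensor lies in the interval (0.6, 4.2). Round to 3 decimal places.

0.230

Conditional on each model, P(0.6 < X < 4.2): I: 0.0792079; II: 0.145879; III: 0.476413.
By total probability, P(0.6 < X < 4.2) = 0.32·0.0792079 + 0.36·0.145879 + 0.32·0.476413 = 0.230315.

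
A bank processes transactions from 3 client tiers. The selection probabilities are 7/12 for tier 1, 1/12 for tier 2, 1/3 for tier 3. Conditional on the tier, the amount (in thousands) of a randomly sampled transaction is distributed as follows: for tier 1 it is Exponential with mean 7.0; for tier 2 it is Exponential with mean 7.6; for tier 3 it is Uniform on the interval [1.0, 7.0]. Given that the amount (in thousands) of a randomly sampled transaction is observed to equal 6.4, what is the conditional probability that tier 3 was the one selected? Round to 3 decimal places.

0.593

Likelihoods f(6.4 | ·): 1: 0.0572575; 2: 0.0566846; 3: 0.166667.
Posterior ∝ prior × likelihood. Numerator for 3: 0.333333·0.166667 = 0.0555556.
Normalizing constant: 0.583333·0.0572575 + 0.0833333·0.0566846 + 0.333333·0.166667 = 0.0936795.
P(3 | observation) = 0.0555556 / 0.0936795 = 0.593039.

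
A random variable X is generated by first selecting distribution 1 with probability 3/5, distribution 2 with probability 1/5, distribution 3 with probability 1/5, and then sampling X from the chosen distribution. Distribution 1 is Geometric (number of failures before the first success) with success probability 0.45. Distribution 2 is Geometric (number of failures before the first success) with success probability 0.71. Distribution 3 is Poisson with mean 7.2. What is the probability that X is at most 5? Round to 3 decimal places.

0.838

Conditional on each component, P(X ≤ 5): 1: 0.972319; 2: 0.999405; 3: 0.275897.
By total probability, P(X ≤ 5) = 0.6·0.972319 + 0.2·0.999405 + 0.2·0.275897 = 0.838452.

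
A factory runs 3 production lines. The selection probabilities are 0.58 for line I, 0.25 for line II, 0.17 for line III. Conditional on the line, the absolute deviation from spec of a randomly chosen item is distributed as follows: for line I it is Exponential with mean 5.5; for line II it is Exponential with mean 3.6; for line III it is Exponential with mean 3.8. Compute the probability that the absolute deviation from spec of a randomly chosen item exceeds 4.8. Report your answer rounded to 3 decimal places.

Conditional on each line, P(X > 4.8): I: 0.417811; II: 0.263597; III: 0.28276.
By total probability, P(X > 4.8) = 0.58·0.417811 + 0.25·0.263597 + 0.17·0.28276 = 0.356299.

0.356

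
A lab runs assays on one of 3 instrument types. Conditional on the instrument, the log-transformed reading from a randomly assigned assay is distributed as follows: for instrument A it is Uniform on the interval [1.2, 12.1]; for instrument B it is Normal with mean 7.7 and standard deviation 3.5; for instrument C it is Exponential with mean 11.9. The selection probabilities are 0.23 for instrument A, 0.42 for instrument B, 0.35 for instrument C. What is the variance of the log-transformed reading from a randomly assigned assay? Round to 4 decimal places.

Per component, A: μ=6.65, E[X²]=54.1233; B: μ=7.7, E[X²]=71.54; C: μ=11.9, E[X²]=283.22.
E[X] = 0.23·6.65 + 0.42·7.7 + 0.35·11.9 = 8.9285.
E[X²] = 0.23·54.1233 + 0.42·71.54 + 0.35·283.22 = 141.622.
Var(X) = E[X²] − (E[X])² = 141.622 − 79.7181 = 61.9041.

61.9041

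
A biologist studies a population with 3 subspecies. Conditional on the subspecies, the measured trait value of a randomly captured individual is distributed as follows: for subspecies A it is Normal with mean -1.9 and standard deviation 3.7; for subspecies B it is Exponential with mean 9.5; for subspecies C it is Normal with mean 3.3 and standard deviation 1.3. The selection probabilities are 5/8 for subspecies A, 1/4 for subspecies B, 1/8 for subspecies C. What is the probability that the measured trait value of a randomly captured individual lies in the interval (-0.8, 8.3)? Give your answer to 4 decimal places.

0.5082

Conditional on each subspecies, P(-0.8 < X < 8.3): A: 0.380201; B: 0.582589; C: 0.999134.
By total probability, P(-0.8 < X < 8.3) = 0.625·0.380201 + 0.25·0.582589 + 0.125·0.999134 = 0.508165.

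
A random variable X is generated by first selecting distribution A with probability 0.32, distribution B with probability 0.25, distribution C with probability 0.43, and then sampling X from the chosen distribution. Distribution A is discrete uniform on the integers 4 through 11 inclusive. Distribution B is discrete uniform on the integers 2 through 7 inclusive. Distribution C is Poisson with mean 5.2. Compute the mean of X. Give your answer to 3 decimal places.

Component means — A: 7.5; B: 4.5; C: 5.2.
E[X] = 0.32·7.5 + 0.25·4.5 + 0.43·5.2 = 5.761.

5.761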